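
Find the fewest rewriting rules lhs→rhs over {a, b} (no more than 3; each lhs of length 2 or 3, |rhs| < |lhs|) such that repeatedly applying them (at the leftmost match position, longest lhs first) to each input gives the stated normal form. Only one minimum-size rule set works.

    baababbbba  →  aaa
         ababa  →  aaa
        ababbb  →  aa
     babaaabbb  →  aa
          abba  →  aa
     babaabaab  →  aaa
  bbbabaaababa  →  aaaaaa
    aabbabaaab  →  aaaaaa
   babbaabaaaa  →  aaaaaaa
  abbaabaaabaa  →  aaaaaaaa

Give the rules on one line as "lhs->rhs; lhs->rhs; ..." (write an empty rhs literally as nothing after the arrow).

  | baababbbba => ababbbba => aabbbba => aabbba => aabba => aaba => aaa
  | ababa => aaba => aaa
  | ababbb => aabbb => aabb => aab => aa
  | babaaabbb => baaabbb => aabbb => aabb => aab => aa

ab->a; ba->; bba->aa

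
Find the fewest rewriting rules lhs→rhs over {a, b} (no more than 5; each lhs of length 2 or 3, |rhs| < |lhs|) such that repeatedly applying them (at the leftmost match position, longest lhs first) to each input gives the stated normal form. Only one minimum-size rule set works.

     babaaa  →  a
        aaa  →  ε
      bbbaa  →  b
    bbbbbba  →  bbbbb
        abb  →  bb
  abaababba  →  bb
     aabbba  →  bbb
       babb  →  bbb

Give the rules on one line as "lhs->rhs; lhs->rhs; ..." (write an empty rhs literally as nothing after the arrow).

  | babaaa => bbaaa => baa => a
  | aaa => ba => ε
  | bbbaa => bba => b
  | bbbbbba => bbbbb

aa->b; ab->b; ba->; bab->bb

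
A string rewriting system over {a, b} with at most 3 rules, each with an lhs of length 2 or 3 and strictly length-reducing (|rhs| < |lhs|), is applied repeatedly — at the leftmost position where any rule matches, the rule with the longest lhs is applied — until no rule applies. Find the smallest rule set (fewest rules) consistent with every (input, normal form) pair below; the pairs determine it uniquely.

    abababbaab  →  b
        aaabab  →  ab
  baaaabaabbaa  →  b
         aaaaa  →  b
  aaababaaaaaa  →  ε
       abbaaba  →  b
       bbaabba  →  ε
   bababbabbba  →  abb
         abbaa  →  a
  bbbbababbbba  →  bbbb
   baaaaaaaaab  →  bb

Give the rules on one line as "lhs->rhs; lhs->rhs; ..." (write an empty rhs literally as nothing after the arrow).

  | abababbaab => aabbaab => bbbaab => bbab => b
  | aaabab => babab => ab
  | baaaabaabbaa => aaabaabbaa => babaabbaa => aabbaa => bbbaa => bba => b
  | aaaaa => baaa => aa => b

aa->b; ba->; bab->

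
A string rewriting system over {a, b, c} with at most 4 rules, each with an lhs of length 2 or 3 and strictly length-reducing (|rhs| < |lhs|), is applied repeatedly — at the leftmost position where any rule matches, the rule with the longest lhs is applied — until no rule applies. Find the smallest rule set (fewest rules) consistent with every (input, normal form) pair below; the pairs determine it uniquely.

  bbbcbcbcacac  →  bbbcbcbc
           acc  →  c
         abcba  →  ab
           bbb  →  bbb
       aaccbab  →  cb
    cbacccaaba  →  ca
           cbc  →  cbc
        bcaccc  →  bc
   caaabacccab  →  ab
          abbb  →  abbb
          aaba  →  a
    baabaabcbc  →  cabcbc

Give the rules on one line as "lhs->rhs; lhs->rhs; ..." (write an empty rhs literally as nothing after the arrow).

  | bbbcbcbcacac => bbbcbcbcac => bbbcbcbc
  | acc => c
  | abcba => abcc => ab
  | bbb

ac->; ba->c; cc->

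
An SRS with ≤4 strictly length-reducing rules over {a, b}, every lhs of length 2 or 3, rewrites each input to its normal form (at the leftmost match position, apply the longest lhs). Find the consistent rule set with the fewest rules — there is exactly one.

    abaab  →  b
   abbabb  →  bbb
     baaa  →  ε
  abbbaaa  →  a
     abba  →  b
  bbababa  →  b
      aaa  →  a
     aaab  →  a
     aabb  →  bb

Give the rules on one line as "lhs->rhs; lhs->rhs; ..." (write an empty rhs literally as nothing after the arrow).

  | abaab => bab => b
  | abbabb => ababb => bbb
  | baaa => aa => ε
  | abbbaaa => abbaaa => abaaa => baa => a

aa->; ab->a; aba->b; ba->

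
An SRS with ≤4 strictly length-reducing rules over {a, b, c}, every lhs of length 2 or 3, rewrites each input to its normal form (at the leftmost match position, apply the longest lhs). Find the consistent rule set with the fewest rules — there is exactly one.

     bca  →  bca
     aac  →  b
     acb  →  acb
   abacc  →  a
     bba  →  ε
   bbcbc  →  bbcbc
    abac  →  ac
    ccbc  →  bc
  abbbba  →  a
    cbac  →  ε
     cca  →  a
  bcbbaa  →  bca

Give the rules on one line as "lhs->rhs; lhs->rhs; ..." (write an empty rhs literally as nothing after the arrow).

aac->b; ba->; bba->ba; cc->

  | bca
  | aac => b
  | acb
  | abacc => acc => a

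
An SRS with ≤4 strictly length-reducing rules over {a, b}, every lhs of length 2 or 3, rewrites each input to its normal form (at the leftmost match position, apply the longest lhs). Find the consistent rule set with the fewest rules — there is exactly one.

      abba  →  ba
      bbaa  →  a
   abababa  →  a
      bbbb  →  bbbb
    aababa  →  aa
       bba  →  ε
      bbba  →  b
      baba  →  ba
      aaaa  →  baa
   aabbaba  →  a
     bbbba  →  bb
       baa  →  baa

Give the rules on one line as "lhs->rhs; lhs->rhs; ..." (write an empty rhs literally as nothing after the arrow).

  | abba => ba
  | bbaa => a
  | abababa => ababa => aba => a
  | bbbb

aaa->ba; ab->; bba->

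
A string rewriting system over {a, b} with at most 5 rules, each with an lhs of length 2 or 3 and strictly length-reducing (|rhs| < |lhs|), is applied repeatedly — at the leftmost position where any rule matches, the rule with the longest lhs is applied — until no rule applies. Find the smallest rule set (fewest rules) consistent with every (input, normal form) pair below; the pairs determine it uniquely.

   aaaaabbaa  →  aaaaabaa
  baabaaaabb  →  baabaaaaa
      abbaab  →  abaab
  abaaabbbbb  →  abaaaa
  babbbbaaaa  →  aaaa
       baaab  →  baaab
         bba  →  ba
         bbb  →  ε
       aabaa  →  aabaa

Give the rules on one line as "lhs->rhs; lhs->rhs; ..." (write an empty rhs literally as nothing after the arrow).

  | aaaaabbaa => aaaaabaa
  | baabaaaabb => baabaaaaa
  | abbaab => abaab
  | abaaabbbbb => abaaabb => abaaaa

bab->; bb->a; bba->ba; bbb->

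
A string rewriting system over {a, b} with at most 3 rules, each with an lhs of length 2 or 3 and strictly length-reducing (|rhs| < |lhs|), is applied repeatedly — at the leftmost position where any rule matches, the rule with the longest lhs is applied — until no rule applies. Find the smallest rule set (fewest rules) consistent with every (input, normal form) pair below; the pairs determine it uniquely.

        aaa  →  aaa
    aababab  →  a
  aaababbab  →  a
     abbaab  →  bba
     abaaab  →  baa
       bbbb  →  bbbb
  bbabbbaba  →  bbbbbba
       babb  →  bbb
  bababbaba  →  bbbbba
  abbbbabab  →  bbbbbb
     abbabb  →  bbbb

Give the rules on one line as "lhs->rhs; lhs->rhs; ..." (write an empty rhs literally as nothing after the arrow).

aab->a; ab->b

  | aaa
  | aababab => aabab => aab => a
  | aaababbab => aaabbab => aabab => aab => a
  | abbaab => bbaab => bba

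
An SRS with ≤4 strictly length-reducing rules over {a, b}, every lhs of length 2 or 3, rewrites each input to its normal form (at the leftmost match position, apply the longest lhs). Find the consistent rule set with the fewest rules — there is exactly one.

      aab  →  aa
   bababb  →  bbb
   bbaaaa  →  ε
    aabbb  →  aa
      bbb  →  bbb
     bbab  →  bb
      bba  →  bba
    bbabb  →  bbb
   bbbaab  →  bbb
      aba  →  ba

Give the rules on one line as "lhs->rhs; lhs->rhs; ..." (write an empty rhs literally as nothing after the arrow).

  | aab => aa
  | bababb => bbabb => bbb
  | bbaaaa => baa => ε
  | aabbb => aabb => aab => aa

aab->aa; ab->; aba->ba; baa->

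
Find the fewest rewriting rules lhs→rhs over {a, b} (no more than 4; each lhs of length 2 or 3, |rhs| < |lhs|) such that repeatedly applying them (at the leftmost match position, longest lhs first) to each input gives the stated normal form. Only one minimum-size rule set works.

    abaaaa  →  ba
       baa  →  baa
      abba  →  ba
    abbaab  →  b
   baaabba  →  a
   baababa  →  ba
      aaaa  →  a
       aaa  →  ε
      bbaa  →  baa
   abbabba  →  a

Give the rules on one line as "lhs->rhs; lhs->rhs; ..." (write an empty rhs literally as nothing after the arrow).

  | abaaaa => baaaa => ba
  | baa
  | abba => bba => ba
  | abbaab => bbaab => baab => bab => bb => b

aaa->; ab->b; bb->b; bbb->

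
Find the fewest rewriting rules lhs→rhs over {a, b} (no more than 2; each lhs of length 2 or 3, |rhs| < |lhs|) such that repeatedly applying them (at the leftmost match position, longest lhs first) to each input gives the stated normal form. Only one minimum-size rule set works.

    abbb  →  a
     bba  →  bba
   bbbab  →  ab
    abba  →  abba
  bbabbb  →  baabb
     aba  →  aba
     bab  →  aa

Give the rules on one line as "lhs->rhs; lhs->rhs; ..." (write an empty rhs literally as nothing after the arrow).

bab->aa; bbb->

  | abbb => a
  | bba
  | bbbab => ab
  | abba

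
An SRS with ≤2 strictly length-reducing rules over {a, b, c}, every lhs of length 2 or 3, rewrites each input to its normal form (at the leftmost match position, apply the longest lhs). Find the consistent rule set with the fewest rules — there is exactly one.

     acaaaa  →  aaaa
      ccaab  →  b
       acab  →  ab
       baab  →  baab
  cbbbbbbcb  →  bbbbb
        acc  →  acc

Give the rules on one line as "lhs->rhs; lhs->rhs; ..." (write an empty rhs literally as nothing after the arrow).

  | acaaaa => aaaa
  | ccaab => cab => b
  | acab => ab
  | baab

ca->; cb->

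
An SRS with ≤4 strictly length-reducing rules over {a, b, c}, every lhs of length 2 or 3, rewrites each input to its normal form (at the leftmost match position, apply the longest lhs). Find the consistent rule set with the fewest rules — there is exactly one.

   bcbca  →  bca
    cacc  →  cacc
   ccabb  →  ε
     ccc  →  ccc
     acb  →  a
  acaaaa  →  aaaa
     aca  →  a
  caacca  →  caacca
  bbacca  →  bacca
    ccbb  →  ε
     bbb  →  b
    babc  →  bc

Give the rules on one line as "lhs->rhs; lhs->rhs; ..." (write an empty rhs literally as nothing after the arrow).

ab->b; aca->a; bb->b; cb->

  | bcbca => bca
  | cacc
  | ccabb => ccbb => cb => ε
  | ccc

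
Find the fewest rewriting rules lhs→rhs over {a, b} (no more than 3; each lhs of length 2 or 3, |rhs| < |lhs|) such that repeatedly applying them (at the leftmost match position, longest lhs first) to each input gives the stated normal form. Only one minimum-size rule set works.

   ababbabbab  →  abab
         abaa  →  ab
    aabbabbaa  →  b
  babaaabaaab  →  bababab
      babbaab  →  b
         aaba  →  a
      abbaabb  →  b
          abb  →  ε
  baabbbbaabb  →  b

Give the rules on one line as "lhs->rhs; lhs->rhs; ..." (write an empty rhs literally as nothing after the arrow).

aa->; aab->; bb->a

  | ababbabbab => abaaabbab => ababbab => abaaab => abab
  | abaa => ab
  | aabbabbaa => babbaa => baaaa => baa => b
  | babaaabaaab => bababaaab => bababab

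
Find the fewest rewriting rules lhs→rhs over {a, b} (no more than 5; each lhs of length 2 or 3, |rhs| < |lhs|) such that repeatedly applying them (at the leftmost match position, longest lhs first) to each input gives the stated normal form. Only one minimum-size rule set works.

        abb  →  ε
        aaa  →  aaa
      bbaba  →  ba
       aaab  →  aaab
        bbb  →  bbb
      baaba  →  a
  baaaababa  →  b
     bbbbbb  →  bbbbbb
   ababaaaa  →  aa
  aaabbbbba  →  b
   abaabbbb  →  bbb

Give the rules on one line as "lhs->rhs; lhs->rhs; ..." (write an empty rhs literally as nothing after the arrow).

  | abb => ε
  | aaa
  | bbaba => ba
  | aaab

aba->b; abb->; baa->ab; bab->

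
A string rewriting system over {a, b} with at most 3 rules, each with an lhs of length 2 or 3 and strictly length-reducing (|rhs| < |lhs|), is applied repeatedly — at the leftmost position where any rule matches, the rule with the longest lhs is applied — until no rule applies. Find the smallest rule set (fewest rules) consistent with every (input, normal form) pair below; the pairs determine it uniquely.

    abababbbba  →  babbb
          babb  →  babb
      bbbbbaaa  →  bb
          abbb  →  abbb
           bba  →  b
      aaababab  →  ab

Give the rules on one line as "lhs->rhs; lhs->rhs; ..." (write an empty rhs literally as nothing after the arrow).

aba->; bba->b

  | abababbbba => babbbba => babbb
  | babb
  | bbbbbaaa => bbbbaa => bbba => bb
  | abbb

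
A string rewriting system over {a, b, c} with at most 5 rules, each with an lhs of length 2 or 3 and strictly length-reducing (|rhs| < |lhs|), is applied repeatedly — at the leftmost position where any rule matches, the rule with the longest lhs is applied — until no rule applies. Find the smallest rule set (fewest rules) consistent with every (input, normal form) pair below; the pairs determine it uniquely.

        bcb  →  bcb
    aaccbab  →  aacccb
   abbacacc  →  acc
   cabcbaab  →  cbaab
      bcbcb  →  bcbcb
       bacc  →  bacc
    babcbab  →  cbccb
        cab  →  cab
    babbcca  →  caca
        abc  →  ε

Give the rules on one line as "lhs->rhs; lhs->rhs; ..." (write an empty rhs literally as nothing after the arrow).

abc->; bab->cb; bba->b; bbc->a

  | bcb
  | aaccbab => aacccb
  | abbacacc => abcacc => acc
  | cabcbaab => cbaab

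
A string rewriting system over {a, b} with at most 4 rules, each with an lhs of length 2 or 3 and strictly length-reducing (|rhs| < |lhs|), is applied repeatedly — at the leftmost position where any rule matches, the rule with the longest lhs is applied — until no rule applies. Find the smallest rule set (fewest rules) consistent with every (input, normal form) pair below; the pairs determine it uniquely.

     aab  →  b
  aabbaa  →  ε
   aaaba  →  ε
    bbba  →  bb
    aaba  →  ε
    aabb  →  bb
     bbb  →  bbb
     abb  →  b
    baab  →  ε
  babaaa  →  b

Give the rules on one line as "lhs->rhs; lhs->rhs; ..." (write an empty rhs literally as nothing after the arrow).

  | aab => b
  | aabbaa => bbaa => ba => ε
  | aaaba => baba => ba => ε
  | bbba => bb

aa->b; aab->b; ab->; ba->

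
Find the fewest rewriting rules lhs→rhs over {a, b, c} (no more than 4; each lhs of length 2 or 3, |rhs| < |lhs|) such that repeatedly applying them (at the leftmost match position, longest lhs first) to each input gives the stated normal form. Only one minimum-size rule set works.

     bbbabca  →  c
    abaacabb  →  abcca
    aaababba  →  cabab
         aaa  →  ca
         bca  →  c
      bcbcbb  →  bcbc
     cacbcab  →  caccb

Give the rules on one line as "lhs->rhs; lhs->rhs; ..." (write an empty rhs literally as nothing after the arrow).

  | bbbabca => babca => baaa => bca => aa => c
  | abaacabb => abccabb => abcca
  | aaababba => cababba => cabab
  | aaa => ca

aa->c; bb->; bba->b; bca->aa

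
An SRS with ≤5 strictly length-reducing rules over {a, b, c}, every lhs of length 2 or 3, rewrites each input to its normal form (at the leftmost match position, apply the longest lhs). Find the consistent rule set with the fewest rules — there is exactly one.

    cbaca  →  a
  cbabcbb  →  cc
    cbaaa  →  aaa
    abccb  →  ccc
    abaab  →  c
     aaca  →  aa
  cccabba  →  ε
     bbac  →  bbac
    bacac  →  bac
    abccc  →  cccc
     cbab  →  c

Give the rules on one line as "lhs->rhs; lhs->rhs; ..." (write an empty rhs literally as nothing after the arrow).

  | cbaca => aca => a
  | cbabcbb => abcbb => ccbb => ccb => cc
  | cbaaa => aaa
  | abccb => cccb => ccc

ab->c; ca->; cb->c; cba->a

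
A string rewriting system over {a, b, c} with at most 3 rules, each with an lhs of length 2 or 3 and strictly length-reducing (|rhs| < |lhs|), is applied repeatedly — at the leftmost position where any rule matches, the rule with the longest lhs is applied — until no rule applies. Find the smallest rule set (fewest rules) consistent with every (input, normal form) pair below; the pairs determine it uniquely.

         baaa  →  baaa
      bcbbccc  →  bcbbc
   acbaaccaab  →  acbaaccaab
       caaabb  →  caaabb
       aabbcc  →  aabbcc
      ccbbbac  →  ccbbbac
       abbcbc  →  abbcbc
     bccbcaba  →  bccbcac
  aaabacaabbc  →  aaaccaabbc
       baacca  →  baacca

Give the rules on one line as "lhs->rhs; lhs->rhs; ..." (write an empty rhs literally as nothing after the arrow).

aba->ac; ccc->c

  | baaa
  | bcbbccc => bcbbc
  | acbaaccaab
  | caaabb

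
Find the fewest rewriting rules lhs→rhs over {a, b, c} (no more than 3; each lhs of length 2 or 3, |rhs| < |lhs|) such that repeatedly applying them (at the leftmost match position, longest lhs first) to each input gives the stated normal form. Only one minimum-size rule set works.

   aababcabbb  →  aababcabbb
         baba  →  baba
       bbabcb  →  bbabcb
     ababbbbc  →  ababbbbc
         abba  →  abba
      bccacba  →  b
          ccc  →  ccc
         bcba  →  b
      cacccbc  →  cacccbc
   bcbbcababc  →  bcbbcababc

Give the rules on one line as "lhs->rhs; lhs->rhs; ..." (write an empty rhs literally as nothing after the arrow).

cba->; cca->

  | aababcabbb
  | baba
  | bbabcb
  | ababbbbc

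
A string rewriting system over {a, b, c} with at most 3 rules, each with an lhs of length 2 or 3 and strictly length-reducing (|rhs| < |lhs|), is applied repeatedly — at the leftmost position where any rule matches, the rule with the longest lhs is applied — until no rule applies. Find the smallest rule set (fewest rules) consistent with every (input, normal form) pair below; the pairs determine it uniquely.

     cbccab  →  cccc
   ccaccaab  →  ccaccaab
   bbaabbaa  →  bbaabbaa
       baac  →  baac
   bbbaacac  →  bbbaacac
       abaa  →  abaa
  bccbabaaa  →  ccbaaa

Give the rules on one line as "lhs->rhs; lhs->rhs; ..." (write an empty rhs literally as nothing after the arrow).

  | cbccab => ccbab => cccc
  | ccaccaab
  | bbaabbaa
  | baac

bab->cc; bcc->cb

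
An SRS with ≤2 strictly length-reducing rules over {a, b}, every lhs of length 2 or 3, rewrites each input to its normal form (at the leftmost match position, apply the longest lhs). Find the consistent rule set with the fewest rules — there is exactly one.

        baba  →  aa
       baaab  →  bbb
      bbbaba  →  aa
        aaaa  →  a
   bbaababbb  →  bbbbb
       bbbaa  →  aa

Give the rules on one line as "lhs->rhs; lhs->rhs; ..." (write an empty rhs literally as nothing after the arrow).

  | baba => aba => aa
  | baaab => aaab => bbb
  | bbbaba => bbaba => baba => aba => aa
  | aaaa => bba => ba => a

aaa->bb; ba->a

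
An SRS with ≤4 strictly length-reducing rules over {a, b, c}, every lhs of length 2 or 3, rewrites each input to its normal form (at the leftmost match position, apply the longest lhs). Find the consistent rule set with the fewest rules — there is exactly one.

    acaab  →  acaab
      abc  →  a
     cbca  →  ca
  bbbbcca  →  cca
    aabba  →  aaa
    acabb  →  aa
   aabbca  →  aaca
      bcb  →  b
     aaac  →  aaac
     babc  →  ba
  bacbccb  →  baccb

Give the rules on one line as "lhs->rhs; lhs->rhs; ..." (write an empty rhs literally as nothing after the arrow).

bb->; bc->; cab->ab

  | acaab
  | abc => a
  | cbca => ca
  | bbbbcca => bbcca => cca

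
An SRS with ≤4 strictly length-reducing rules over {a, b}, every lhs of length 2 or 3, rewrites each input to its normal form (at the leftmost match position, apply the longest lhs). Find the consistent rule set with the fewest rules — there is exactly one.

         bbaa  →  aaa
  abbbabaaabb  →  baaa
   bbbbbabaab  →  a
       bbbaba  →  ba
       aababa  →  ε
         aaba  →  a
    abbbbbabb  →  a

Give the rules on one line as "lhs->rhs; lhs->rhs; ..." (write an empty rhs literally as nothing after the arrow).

  | bbaa => aaa
  | abbbabaaabb => ababaaabb => baaabb => baaa
  | bbbbbabaab => abbbabaab => ababaab => baab => bab => bb => a
  | bbbaba => ababa => ba

ab->b; aba->; abb->a; bb->a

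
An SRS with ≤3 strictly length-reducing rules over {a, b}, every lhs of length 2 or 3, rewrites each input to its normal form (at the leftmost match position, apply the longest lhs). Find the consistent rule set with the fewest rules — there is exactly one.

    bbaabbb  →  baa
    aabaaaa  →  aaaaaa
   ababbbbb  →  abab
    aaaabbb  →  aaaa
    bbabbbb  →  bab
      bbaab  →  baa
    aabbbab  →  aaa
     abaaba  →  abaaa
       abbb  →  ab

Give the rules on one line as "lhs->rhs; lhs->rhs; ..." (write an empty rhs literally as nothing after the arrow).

  | bbaabbb => baabbb => baabb => baab => baa
  | aabaaaa => aaaaaa
  | ababbbbb => ababbbb => ababbb => ababb => abab
  | aaaabbb => aaaabb => aaaab => aaaa

aab->aa; bb->b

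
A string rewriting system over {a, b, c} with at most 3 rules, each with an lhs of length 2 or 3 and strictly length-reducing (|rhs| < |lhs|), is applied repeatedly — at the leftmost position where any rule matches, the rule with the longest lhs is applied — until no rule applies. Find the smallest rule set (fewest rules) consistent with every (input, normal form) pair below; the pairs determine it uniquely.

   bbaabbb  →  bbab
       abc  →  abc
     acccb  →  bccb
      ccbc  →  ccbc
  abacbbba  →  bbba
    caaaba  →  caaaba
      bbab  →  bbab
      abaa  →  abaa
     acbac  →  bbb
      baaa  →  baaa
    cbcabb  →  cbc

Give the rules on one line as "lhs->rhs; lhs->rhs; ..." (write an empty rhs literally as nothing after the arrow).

  | bbaabbb => bbab
  | abc
  | acccb => bccb
  | ccbc

abb->; ac->b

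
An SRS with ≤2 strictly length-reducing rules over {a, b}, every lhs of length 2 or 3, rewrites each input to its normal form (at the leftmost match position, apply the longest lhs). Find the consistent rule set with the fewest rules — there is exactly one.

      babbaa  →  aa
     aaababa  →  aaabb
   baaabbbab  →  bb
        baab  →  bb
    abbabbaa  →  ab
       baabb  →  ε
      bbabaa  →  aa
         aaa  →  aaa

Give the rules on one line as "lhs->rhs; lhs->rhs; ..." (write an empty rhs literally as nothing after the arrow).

  | babbaa => bbbaa => aa
  | aaababa => aaabba => aaabb
  | baaabbbab => baabbbab => babbbab => bbbbab => bab => bb
  | baab => bab => bb

ba->b; bbb->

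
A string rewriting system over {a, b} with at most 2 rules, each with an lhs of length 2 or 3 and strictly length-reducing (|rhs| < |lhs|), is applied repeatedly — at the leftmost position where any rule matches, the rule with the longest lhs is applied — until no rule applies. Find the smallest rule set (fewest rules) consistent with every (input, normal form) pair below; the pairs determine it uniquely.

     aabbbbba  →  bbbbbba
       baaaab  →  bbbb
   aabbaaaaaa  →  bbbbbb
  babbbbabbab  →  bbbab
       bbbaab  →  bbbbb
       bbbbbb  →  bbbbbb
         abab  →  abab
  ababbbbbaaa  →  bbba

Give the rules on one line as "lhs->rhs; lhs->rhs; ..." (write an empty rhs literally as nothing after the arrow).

aa->b; abb->

  | aabbbbba => bbbbbba
  | baaaab => bbaab => bbbb
  | aabbaaaaaa => bbbaaaaaa => bbbbaaaa => bbbbbaa => bbbbbb
  | babbbbabbab => bbbabbab => bbbab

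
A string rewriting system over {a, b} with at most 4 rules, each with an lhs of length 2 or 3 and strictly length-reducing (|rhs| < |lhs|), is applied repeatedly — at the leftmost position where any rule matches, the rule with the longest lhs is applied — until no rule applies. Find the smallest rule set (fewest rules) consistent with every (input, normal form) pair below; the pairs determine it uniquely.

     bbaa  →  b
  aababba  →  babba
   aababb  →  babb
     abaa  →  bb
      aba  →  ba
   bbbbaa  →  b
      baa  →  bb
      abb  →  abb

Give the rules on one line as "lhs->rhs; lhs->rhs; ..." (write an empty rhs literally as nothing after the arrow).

  | bbaa => bbb => b
  | aababba => ababba => babba
  | aababb => ababb => babb
  | abaa => baa => bb

aba->ba; baa->bb; bbb->b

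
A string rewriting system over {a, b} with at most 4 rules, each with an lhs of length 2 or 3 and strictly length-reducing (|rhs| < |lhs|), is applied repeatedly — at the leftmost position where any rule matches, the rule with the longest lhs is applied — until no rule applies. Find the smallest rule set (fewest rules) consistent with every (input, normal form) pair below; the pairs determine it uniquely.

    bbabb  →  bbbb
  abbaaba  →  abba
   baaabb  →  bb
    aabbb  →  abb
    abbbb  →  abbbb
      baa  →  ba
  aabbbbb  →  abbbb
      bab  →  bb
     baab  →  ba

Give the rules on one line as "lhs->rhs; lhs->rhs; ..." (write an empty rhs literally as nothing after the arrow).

  | bbabb => bbbb
  | abbaaba => abbaa => abba
  | baaabb => baabb => bab => bb
  | aabbb => abb

aa->a; aab->a; bab->bb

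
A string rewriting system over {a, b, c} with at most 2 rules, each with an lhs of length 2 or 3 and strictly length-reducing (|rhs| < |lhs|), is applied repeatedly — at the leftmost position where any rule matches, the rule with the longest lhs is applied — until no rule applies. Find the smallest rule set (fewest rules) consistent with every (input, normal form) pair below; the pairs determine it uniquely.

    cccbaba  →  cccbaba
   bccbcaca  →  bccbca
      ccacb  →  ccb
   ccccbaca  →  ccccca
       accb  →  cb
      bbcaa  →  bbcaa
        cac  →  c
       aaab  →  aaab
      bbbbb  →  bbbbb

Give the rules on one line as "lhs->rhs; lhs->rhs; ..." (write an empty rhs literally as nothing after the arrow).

ac->; bac->c

  | cccbaba
  | bccbcaca => bccbca
  | ccacb => ccb
  | ccccbaca => ccccca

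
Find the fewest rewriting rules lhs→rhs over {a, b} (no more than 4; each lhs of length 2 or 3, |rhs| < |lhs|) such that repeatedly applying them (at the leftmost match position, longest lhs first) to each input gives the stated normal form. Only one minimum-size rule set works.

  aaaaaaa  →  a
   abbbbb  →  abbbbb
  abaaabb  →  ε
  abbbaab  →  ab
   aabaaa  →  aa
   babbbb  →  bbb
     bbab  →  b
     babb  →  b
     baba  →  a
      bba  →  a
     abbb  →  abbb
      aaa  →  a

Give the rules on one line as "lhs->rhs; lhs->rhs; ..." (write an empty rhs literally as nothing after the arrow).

  | aaaaaaa => aaaaa => aaa => a
  | abbbbb
  | abaaabb => aaaabb => aabb => bab => ε
  | abbbaab => abbaab => abaab => aaab => ab

aaa->a; aab->ba; ba->a; bab->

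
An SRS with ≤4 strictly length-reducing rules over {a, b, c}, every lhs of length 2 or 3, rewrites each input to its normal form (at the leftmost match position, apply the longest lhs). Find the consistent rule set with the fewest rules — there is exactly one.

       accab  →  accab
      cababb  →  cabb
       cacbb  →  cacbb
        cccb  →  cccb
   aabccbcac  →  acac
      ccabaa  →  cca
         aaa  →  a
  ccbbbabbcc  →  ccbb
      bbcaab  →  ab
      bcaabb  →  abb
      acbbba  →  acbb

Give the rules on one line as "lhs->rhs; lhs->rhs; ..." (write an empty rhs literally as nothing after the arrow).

aa->a; ba->; bc->

  | accab
  | cababb => cabb
  | cacbb
  | cccb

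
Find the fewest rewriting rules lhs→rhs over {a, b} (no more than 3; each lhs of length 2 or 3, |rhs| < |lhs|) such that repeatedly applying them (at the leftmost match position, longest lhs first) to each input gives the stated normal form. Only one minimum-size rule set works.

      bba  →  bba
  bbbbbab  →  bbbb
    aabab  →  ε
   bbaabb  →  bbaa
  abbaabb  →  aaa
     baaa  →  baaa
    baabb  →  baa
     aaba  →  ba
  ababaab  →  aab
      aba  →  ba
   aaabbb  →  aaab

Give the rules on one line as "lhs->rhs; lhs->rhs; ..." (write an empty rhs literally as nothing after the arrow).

  | bba
  | bbbbbab => bbbb
  | aabab => abab => bab => ε
  | bbaabb => bbaa

aba->ba; abb->a; bab->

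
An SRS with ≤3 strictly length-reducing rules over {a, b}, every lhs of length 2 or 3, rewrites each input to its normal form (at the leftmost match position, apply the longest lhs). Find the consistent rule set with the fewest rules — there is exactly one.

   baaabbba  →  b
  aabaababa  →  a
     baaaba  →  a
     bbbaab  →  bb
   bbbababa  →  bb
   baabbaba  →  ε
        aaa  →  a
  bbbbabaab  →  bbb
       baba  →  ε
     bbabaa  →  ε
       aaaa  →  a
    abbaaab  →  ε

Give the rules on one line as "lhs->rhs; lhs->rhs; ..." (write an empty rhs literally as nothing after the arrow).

aa->a; ab->; ba->

  | baaabbba => aabbba => abbba => bba => b
  | aabaababa => abaababa => aababa => ababa => aba => a
  | baaaba => aaba => aba => a
  | bbbaab => bbab => bb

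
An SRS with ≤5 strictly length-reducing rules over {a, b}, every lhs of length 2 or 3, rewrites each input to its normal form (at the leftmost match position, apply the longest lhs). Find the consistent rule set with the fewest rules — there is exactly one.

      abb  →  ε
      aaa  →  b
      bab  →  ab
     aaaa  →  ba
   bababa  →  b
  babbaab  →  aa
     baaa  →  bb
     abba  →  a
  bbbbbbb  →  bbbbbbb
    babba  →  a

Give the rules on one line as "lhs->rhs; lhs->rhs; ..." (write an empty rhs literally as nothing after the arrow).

  | abb => ε
  | aaa => b
  | bab => ab
  | aaaa => ba

aaa->b; aab->aa; abb->; bab->ab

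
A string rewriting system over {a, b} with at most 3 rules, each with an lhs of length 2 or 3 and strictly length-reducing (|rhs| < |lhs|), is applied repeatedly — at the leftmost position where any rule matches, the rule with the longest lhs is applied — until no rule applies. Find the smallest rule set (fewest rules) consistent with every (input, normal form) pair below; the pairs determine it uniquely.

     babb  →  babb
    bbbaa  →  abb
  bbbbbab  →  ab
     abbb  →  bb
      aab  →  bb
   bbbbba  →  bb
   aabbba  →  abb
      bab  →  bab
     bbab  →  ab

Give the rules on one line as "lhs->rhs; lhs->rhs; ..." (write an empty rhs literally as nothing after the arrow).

aa->b; bba->bb; bbb->ab

  | babb
  | bbbaa => abaa => abb
  | bbbbbab => abbbab => aabab => bbab => bbb => ab
  | abbb => aab => bb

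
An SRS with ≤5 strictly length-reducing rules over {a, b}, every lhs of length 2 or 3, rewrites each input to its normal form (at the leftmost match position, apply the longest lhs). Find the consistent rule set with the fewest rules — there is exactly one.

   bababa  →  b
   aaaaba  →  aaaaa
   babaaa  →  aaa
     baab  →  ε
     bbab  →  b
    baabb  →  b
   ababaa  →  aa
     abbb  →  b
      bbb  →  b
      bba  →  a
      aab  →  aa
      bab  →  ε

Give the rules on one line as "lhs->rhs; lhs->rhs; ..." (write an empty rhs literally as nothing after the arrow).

aab->aa; ab->b; ba->b; bb->

  | bababa => bbaba => aba => ba => b
  | aaaaba => aaaaa
  | babaaa => bbaaa => aaa
  | baab => bab => bb => ε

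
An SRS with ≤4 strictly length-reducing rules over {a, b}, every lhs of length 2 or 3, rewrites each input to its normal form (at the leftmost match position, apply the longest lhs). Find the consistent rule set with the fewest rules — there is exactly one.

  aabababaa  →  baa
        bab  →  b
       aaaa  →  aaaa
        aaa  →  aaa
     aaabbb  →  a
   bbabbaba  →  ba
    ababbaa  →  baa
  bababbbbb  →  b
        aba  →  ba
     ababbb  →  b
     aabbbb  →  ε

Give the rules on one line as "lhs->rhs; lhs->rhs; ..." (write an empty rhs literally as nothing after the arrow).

  | aabababaa => abababaa => bababaa => bbabaa => babaa => bbaa => baa
  | bab => b
  | aaaa
  | aaa

ab->; aba->ba; abb->; bb->b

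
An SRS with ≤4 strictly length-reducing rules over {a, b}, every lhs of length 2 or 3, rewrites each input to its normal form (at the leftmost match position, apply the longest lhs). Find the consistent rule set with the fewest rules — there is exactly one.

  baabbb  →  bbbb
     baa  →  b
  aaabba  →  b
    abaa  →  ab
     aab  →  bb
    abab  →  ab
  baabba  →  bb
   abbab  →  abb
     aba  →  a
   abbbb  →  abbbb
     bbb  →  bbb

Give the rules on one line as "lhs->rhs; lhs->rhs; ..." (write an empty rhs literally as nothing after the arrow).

aa->b; ba->; baa->b

  | baabbb => bbbb
  | baa => b
  | aaabba => babba => bba => b
  | abaa => ab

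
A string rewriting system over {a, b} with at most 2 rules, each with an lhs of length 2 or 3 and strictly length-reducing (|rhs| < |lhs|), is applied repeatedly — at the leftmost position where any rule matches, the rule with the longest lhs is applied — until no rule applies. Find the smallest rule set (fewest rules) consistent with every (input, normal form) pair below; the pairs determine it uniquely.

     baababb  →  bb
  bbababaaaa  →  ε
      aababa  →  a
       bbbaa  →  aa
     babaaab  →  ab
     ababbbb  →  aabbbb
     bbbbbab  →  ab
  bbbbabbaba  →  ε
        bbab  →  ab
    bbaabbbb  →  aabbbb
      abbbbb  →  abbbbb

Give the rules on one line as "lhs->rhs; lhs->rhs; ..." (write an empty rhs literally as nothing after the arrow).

  | baababb => aababb => aaabb => bb
  | bbababaaaa => bababaaaa => ababaaaa => aabaaaa => aaaaaa => aaa => ε
  | aababa => aaaba => ba => a
  | bbbaa => bbaa => baa => aa

aaa->; ba->a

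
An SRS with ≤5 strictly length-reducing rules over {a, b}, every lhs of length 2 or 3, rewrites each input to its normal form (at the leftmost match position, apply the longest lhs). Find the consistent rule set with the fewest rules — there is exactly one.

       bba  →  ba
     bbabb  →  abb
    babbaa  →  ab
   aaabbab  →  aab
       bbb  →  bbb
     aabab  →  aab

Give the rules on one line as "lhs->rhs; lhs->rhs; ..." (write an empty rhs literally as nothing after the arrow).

aaa->aa; baa->b; bab->ab; bba->ba

  | bba => ba
  | bbabb => babb => abb
  | babbaa => abbaa => abaa => ab
  | aaabbab => aabbab => aabab => aaab => aab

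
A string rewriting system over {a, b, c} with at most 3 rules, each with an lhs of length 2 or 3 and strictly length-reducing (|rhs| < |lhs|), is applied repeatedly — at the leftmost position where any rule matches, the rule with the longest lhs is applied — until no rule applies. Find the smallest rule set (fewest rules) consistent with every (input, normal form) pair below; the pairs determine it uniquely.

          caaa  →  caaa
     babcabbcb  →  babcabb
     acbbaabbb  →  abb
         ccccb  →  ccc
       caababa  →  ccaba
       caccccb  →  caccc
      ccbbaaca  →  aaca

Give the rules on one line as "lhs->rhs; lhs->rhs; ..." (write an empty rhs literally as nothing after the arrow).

  | caaa
  | babcabbcb => babcabb
  | acbbaabbb => abaabbb => abcbb => abb
  | ccccb => ccc

aab->c; cb->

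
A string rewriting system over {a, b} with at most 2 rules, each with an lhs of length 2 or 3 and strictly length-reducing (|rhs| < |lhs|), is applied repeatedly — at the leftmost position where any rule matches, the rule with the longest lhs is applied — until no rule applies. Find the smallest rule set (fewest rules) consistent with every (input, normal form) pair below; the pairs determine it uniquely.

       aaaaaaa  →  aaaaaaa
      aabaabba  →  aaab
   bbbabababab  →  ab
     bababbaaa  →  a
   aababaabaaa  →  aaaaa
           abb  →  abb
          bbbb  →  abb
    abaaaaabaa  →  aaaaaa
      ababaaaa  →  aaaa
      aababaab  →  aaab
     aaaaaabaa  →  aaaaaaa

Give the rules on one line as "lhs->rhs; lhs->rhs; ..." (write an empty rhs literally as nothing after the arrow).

  | aaaaaaa
  | aabaabba => aaabba => aaab
  | bbbabababab => ababababab => abababab => ababab => abab => ab
  | bababbaaa => babbaaa => bbaaa => baa => a

ba->; bbb->ab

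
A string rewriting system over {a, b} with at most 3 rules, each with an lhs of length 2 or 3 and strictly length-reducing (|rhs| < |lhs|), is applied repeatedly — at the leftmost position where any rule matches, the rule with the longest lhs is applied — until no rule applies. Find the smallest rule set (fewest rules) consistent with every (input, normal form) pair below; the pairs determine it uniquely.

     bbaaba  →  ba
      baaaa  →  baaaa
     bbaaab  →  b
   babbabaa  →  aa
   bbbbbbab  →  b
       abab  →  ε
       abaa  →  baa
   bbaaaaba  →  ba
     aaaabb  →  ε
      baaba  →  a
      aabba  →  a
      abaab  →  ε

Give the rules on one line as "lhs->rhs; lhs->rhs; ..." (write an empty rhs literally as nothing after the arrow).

ab->b; bb->

  | bbaaba => aaba => aba => ba
  | baaaa
  | bbaaab => aaab => aab => ab => b
  | babbabaa => bbbabaa => babaa => bbaa => aa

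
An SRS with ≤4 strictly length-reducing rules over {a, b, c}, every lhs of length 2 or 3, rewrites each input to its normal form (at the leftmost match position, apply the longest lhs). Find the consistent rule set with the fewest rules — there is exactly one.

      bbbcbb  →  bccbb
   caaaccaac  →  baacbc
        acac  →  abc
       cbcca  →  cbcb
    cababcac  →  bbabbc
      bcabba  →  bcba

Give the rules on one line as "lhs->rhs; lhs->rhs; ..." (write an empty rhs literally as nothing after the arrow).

  | bbbcbb => bccbb
  | caaaccaac => baaccaac => baacbac => baacbc
  | acac => abc
  | cbcca => cbcb

bac->bc; bbb->bc; ca->b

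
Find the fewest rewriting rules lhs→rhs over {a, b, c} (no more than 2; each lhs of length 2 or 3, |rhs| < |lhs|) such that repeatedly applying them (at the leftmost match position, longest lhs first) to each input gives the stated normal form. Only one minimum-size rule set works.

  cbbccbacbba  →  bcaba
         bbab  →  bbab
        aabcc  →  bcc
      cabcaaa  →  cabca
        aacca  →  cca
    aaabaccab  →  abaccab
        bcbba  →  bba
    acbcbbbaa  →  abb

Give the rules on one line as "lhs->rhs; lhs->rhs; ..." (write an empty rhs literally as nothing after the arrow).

aa->; cb->

  | cbbccbacbba => bccbacbba => bcacbba => bcaba
  | bbab
  | aabcc => bcc
  | cabcaaa => cabca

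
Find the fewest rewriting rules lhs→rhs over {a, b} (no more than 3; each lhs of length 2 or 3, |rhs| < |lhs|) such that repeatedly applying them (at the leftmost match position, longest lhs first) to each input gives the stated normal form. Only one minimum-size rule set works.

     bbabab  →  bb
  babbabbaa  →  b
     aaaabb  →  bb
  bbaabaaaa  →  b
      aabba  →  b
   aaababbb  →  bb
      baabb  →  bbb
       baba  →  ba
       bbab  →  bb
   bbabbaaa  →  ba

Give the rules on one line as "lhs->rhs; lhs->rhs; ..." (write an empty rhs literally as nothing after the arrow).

aa->; ab->; bba->b

  | bbabab => bbab => bb
  | babbabbaa => bbabbaa => bbbaa => bba => b
  | aaaabb => aabb => bb
  | bbaabaaaa => babaaaa => baaaa => baa => b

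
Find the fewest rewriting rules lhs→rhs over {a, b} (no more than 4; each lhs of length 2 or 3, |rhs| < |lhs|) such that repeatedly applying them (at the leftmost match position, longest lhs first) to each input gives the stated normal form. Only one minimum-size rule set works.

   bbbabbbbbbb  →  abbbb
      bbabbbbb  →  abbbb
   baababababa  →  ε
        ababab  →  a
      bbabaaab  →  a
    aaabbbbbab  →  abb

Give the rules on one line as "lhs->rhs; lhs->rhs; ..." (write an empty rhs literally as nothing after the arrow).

  | bbbabbbbbbb => bbaabbbbbb => babbbbbb => aabbbbb => abbbb
  | bbabbbbb => baabbbb => abbbb
  | baababababa => ababababa => aaaababa => aababa => aaba => aa => ε
  | ababab => aaaab => aab => a

aa->; aab->a; ba->; bab->aa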